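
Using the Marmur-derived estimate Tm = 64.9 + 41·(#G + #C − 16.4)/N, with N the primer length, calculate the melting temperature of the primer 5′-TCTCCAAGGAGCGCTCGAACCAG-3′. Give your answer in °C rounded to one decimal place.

Base counts: A=6, T=3, G=6, C=8; G+C = 14, N = 23.
Tm = 64.9 + 41·(14 − 16.4)/23 = 64.9 + -98.40/23 = 60.6°C.

60.6°C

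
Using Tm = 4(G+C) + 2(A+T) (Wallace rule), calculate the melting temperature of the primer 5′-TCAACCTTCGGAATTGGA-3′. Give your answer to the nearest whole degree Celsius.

52°C

Base counts: A=5, T=5, G=4, C=4 (length 18).
Tm = 2·(5+5) + 4·(4+4) = 2·10 + 4·8 = 20 + 32 = 52°C.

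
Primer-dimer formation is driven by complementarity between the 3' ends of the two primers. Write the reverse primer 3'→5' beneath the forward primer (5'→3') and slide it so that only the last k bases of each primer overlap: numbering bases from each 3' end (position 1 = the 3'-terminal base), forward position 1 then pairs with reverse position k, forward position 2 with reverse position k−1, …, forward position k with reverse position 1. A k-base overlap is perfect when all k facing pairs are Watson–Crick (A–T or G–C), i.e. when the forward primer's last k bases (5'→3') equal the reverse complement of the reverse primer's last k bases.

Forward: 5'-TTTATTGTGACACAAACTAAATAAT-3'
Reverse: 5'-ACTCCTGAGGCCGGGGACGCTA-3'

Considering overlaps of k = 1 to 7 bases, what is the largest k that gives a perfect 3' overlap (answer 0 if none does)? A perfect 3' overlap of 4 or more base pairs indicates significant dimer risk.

Last 7 bases (5'→3') — forward …AAATAAT, reverse …GACGCTA.
Reverse complement of the reverse primer's last 7 bases: TAGCGTC; its first k bases are the reverse complement of the reverse primer's last k bases, so a perfect k-base overlap needs the forward primer's last k bases to equal them.
Comparing (forward last k vs required): k=1: T vs T ✓; k=2: AT vs TA ✗; k=3: AAT vs TAG ✗; k=4: TAAT vs TAGC ✗; k=5: ATAAT vs TAGCG ✗; k=6: AATAAT vs TAGCGT ✗; k=7: AAATAAT vs TAGCGTC ✗.
Only k = 1 is perfect, so the longest perfect 3' overlap is 1.

Longest perfect overlap: 1 complementary base pair; below the dimer-risk threshold (threshold 4).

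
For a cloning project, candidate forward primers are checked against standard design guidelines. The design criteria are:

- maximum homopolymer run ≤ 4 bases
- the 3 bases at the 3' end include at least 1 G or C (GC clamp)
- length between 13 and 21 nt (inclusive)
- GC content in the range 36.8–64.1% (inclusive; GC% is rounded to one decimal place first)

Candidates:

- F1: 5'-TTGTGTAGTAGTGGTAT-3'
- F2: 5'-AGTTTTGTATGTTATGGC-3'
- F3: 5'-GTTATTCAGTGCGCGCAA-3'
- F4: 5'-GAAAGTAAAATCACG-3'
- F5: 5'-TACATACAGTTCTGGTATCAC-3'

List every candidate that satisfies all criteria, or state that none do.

F3 and F5.

F1 (17 nt, A=3 T=8 G=6 C=0): longest run = 2 ✓; 3' end TAT has 0 G/C, need ≥1 ✗; length 17 ✓; GC 6/17 = 35.3%, outside 36.8–64.1% ✗ — fails.
F2 (18 nt, A=3 T=9 G=5 C=1): longest run = 4 ✓; 3' end GGC has 3 G/C ✓; length 18 ✓; GC 6/18 = 33.3%, outside 36.8–64.1% ✗ — fails.
F3 (18 nt, A=4 T=5 G=5 C=4): longest run = 2 ✓; 3' end CAA has 1 G/C ✓; length 18 ✓; GC 9/18 = 50.0% ✓ — passes.
F4 (15 nt, A=8 T=2 G=3 C=2): longest run = 4 ✓; 3' end ACG has 2 G/C ✓; length 15 ✓; GC 5/15 = 33.3%, outside 36.8–64.1% ✗ — fails.
F5 (21 nt, A=6 T=7 G=3 C=5): longest run = 2 ✓; 3' end CAC has 2 G/C ✓; length 21 ✓; GC 8/21 = 38.1% ✓ — passes.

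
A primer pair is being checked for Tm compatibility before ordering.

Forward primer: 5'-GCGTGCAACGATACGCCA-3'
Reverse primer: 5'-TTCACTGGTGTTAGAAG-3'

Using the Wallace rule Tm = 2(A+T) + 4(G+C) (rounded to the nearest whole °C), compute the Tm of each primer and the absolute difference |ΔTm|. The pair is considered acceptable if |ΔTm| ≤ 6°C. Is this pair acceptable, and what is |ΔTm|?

Forward: A=5 T=2 G=5 C=6 → Tm = 2·7 + 4·11 = 58°C.
Reverse: A=4 T=6 G=5 C=2 → Tm = 2·10 + 4·7 = 48°C.
|ΔTm| = |58 − 48| = 10°C, > 6°C.

|ΔTm| = 10°C; the pair is not acceptable.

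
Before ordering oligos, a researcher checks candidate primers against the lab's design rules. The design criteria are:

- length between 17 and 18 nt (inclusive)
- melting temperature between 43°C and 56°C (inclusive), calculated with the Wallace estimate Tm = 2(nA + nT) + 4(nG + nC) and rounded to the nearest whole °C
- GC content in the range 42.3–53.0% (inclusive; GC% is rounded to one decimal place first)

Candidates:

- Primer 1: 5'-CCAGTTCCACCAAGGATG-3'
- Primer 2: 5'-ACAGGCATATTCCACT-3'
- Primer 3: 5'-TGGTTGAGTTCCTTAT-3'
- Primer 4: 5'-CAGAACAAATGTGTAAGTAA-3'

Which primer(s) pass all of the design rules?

Primer 1 (18 nt, A=5 T=3 G=4 C=6): length 18 ✓; Tm = 2·8 + 4·10 = 56°C ✓; GC 10/18 = 55.6%, outside 42.3–53.0% ✗ — fails.
Primer 2 (16 nt, A=5 T=4 G=2 C=5): length 16, outside 17–18 ✗; Tm = 2·9 + 4·7 = 46°C ✓; GC 7/16 = 43.8% ✓ — fails.
Primer 3 (16 nt, A=2 T=8 G=4 C=2): length 16, outside 17–18 ✗; Tm = 2·10 + 4·6 = 44°C ✓; GC 6/16 = 37.5%, outside 42.3–53.0% ✗ — fails.
Primer 4 (20 nt, A=10 T=4 G=4 C=2): length 20, outside 17–18 ✗; Tm = 2·14 + 4·6 = 52°C ✓; GC 6/20 = 30.0%, outside 42.3–53.0% ✗ — fails.

None of the candidates satisfy all criteria.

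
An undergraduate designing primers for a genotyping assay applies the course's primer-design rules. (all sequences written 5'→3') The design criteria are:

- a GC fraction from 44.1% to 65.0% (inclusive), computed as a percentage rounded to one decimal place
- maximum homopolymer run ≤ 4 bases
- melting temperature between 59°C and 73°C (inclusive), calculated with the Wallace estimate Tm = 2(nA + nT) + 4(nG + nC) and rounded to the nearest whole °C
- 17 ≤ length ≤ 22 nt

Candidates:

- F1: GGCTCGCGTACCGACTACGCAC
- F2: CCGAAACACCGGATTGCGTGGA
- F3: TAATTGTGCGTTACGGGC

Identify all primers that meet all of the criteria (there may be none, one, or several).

F2 only.

F1 (22 nt, A=4 T=3 G=6 C=9): GC 15/22 = 68.2%, outside 44.1–65.0% ✗; longest run = 2 ✓; Tm = 2·7 + 4·15 = 74°C, outside 59–73°C ✗; length 22 ✓ — fails.
F2 (22 nt, A=6 T=3 G=7 C=6): GC 13/22 = 59.1% ✓; longest run = 3 ✓; Tm = 2·9 + 4·13 = 70°C ✓; length 22 ✓ — passes.
F3 (18 nt, A=3 T=6 G=6 C=3): GC 9/18 = 50.0% ✓; longest run = 3 ✓; Tm = 2·9 + 4·9 = 54°C, outside 59–73°C ✗; length 18 ✓ — fails.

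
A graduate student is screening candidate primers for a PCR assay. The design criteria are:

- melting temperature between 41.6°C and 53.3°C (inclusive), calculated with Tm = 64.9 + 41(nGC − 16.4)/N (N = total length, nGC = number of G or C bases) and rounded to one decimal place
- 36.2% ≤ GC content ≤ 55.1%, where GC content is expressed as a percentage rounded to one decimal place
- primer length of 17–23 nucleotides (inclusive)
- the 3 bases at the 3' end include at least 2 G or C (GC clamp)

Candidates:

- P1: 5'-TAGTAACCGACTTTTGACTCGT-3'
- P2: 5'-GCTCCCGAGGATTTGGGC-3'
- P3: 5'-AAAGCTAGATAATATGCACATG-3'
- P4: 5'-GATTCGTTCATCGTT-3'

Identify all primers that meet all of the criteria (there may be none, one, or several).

P1 only.

P1 (22 nt, A=5 T=8 G=4 C=5): Tm = 64.9 + 41·(9 − 16.4)/22 = 51.1°C ✓; GC 9/22 = 40.9% ✓; length 22 ✓; 3' end CGT has 2 G/C ✓ — passes.
P2 (18 nt, A=2 T=4 G=7 C=5): Tm = 64.9 + 41·(12 − 16.4)/18 = 54.9°C, outside 41.6–53.3°C ✗; GC 12/18 = 66.7%, outside 36.2–55.1% ✗; length 18 ✓; 3' end GGC has 3 G/C ✓ — fails.
P3 (22 nt, A=10 T=5 G=4 C=3): Tm = 64.9 + 41·(7 − 16.4)/22 = 47.4°C ✓; GC 7/22 = 31.8%, outside 36.2–55.1% ✗; length 22 ✓; 3' end ATG has 1 G/C, need ≥2 ✗ — fails.
P4 (15 nt, A=2 T=7 G=3 C=3): Tm = 64.9 + 41·(6 − 16.4)/15 = 36.5°C, outside 41.6–53.3°C ✗; GC 6/15 = 40.0% ✓; length 15, outside 17–23 ✗; 3' end GTT has 1 G/C, need ≥2 ✗ — fails.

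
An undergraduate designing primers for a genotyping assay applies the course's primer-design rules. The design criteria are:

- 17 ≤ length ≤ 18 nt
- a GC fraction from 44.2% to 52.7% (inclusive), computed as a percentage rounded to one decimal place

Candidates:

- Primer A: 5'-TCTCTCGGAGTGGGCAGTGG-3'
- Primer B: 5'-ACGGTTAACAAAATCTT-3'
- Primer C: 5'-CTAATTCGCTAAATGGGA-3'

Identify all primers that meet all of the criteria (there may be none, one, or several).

None of the candidates satisfy all criteria.

Primer A (20 nt, A=2 T=5 G=9 C=4): length 20, outside 17–18 ✗; GC 13/20 = 65.0%, outside 44.2–52.7% ✗ — fails.
Primer B (17 nt, A=7 T=5 G=2 C=3): length 17 ✓; GC 5/17 = 29.4%, outside 44.2–52.7% ✗ — fails.
Primer C (18 nt, A=6 T=5 G=4 C=3): length 18 ✓; GC 7/18 = 38.9%, outside 44.2–52.7% ✗ — fails.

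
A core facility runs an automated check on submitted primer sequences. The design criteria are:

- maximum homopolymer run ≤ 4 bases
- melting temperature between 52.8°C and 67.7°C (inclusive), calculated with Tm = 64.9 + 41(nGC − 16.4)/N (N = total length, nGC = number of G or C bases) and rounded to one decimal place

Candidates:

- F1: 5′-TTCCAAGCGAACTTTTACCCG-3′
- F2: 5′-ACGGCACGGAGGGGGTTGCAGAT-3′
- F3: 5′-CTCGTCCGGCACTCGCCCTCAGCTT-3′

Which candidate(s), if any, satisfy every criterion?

F1 (21 nt, A=5 T=6 G=3 C=7): longest run = 4 ✓; Tm = 64.9 + 41·(10 − 16.4)/21 = 52.4°C, outside 52.8–67.7°C ✗ — fails.
F2 (23 nt, A=5 T=3 G=11 C=4): longest run = 5, exceeds 4 ✗; Tm = 64.9 + 41·(15 − 16.4)/23 = 62.4°C ✓ — fails.
F3 (25 nt, A=2 T=6 G=5 C=12): longest run = 3 ✓; Tm = 64.9 + 41·(17 − 16.4)/25 = 65.9°C ✓ — passes.

F3 only.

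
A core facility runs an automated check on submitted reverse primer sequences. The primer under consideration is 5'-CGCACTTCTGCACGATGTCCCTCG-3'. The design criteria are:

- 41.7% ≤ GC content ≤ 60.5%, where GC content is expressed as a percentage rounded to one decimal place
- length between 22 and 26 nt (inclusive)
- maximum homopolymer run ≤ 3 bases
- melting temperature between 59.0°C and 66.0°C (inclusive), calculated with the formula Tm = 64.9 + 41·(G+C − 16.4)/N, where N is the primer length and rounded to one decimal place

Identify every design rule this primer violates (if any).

Fails: GC content.

Base counts: A=3, T=6, G=5, C=10 (length 24).
GC content: GC 15/24 = 62.5%, outside 41.7–60.5% ✗
length: length 24 ✓
homopolymer run: longest run = 3 ✓
Tm: Tm = 64.9 + 41·(15 − 16.4)/24 = 62.5°C ✓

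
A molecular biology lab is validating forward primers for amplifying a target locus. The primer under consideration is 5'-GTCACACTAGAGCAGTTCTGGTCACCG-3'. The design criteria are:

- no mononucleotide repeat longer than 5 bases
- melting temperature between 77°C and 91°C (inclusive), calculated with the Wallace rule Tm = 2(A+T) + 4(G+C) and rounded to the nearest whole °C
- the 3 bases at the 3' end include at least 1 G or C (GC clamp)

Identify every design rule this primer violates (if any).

Meets all criteria.

Base counts: A=6, T=6, G=7, C=8 (length 27).
homopolymer run: longest run = 2 ✓
Tm: Tm = 2·12 + 4·15 = 84°C ✓
GC clamp: 3' end CCG has 3 G/C ✓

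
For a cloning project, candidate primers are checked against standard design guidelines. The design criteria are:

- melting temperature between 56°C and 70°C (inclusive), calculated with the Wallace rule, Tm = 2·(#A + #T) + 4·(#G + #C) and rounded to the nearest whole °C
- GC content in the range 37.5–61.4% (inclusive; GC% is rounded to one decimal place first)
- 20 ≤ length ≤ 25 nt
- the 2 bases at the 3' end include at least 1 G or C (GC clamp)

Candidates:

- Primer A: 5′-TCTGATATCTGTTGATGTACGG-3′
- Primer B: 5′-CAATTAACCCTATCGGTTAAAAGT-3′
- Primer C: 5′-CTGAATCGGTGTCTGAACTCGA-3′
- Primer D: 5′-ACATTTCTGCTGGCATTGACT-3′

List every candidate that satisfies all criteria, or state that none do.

Primer A (22 nt, A=4 T=9 G=6 C=3): Tm = 2·13 + 4·9 = 62°C ✓; GC 9/22 = 40.9% ✓; length 22 ✓; 3' end GG has 2 G/C ✓ — passes.
Primer B (24 nt, A=9 T=7 G=3 C=5): Tm = 2·16 + 4·8 = 64°C ✓; GC 8/24 = 33.3%, outside 37.5–61.4% ✗; length 24 ✓; 3' end GT has 1 G/C ✓ — fails.
Primer C (22 nt, A=5 T=6 G=6 C=5): Tm = 2·11 + 4·11 = 66°C ✓; GC 11/22 = 50.0% ✓; length 22 ✓; 3' end GA has 1 G/C ✓ — passes.
Primer D (21 nt, A=4 T=8 G=4 C=5): Tm = 2·12 + 4·9 = 60°C ✓; GC 9/21 = 42.9% ✓; length 21 ✓; 3' end CT has 1 G/C ✓ — passes.

Primer A, Primer C and Primer D.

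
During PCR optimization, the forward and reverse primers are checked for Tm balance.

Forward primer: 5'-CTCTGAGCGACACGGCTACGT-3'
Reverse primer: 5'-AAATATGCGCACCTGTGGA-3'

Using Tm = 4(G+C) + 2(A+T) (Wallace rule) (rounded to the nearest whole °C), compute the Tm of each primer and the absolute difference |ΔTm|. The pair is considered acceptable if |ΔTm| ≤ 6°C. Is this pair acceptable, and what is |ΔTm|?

|ΔTm| = 12°C; the pair is not acceptable.

Forward: A=4 T=4 G=6 C=7 → Tm = 2·8 + 4·13 = 68°C.
Reverse: A=6 T=4 G=5 C=4 → Tm = 2·10 + 4·9 = 56°C.
|ΔTm| = |68 − 56| = 12°C, > 6°C.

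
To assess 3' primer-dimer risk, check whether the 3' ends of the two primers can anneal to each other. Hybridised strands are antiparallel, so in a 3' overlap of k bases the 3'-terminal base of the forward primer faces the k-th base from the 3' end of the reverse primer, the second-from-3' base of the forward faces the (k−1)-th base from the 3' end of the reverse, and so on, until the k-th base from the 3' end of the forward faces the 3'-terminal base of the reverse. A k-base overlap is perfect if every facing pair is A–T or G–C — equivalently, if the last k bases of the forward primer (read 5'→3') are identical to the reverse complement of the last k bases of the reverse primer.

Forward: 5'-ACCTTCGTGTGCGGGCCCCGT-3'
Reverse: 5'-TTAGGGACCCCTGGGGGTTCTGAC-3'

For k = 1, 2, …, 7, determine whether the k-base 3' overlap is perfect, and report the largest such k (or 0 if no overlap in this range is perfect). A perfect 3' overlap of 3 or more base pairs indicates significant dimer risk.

Longest perfect overlap: 2 complementary base pairs; below the dimer-risk threshold (threshold 3).

Last 7 bases (5'→3') — forward …GCCCCGT, reverse …TTCTGAC.
Reverse complement of the reverse primer's last 7 bases: GTCAGAA; its first k bases are the reverse complement of the reverse primer's last k bases, so a perfect k-base overlap needs the forward primer's last k bases to equal them.
Comparing (forward last k vs required): k=1: T vs G ✗; k=2: GT vs GT ✓; k=3: CGT vs GTC ✗; k=4: CCGT vs GTCA ✗; k=5: CCCGT vs GTCAG ✗; k=6: CCCCGT vs GTCAGA ✗; k=7: GCCCCGT vs GTCAGAA ✗.
Only k = 2 is perfect, so the longest perfect 3' overlap is 2.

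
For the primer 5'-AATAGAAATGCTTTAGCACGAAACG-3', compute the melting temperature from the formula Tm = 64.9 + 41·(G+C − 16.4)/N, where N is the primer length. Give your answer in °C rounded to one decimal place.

Base counts: A=11, T=5, G=5, C=4; G+C = 9, N = 25.
Tm = 64.9 + 41·(9 − 16.4)/25 = 64.9 + -303.40/25 = 52.8°C.

52.8°C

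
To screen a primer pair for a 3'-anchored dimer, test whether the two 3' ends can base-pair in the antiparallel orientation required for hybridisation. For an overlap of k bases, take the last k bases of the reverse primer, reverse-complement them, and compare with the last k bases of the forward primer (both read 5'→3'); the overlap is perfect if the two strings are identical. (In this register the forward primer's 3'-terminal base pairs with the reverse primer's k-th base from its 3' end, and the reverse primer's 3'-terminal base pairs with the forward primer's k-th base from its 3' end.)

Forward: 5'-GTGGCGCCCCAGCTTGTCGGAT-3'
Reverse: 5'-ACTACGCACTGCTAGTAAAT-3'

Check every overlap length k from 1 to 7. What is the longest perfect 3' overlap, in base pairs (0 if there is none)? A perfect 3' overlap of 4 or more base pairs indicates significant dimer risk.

Last 7 bases (5'→3') — forward …GTCGGAT, reverse …AGTAAAT.
Reverse complement of the reverse primer's last 7 bases: ATTTACT; its first k bases are the reverse complement of the reverse primer's last k bases, so a perfect k-base overlap needs the forward primer's last k bases to equal them.
Comparing (forward last k vs required): k=1: T vs A ✗; k=2: AT vs AT ✓; k=3: GAT vs ATT ✗; k=4: GGAT vs ATTT ✗; k=5: CGGAT vs ATTTA ✗; k=6: TCGGAT vs ATTTAC ✗; k=7: GTCGGAT vs ATTTACT ✗.
Only k = 2 is perfect, so the longest perfect 3' overlap is 2.

Longest perfect overlap: 2 complementary base pairs; below the dimer-risk threshold (threshold 4).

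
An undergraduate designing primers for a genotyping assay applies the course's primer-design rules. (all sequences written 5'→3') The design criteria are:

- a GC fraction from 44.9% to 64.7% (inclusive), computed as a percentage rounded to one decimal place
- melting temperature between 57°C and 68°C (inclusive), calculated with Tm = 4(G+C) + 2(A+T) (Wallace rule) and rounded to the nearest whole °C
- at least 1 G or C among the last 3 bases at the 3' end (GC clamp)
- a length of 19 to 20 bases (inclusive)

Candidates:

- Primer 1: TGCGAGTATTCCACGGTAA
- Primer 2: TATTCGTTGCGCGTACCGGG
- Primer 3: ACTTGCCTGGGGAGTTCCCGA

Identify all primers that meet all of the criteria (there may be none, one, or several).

Primer 1 (19 nt, A=5 T=5 G=5 C=4): GC 9/19 = 47.4% ✓; Tm = 2·10 + 4·9 = 56°C, outside 57–68°C ✗; 3' end TAA has 0 G/C, need ≥1 ✗; length 19 ✓ — fails.
Primer 2 (20 nt, A=2 T=6 G=7 C=5): GC 12/20 = 60.0% ✓; Tm = 2·8 + 4·12 = 64°C ✓; 3' end GGG has 3 G/C ✓; length 20 ✓ — passes.
Primer 3 (21 nt, A=3 T=5 G=7 C=6): GC 13/21 = 61.9% ✓; Tm = 2·8 + 4·13 = 68°C ✓; 3' end CGA has 2 G/C ✓; length 21, outside 19–20 ✗ — fails.

Primer 2 only.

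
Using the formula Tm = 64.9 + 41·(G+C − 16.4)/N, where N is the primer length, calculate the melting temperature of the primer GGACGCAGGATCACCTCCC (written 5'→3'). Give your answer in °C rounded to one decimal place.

57.6°C

Base counts: A=4, T=2, G=5, C=8; G+C = 13, N = 19.
Tm = 64.9 + 41·(13 − 16.4)/19 = 64.9 + -139.40/19 = 57.6°C.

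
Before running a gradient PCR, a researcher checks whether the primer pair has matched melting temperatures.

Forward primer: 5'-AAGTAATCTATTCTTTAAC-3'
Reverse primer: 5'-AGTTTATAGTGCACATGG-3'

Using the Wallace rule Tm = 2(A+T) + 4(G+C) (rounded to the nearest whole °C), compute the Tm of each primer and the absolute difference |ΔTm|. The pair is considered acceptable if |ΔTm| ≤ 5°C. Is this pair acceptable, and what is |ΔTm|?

Forward: A=7 T=8 G=1 C=3 → Tm = 2·15 + 4·4 = 46°C.
Reverse: A=5 T=6 G=5 C=2 → Tm = 2·11 + 4·7 = 50°C.
|ΔTm| = |46 − 50| = 4°C, ≤ 5°C.

|ΔTm| = 4°C; the pair is acceptable.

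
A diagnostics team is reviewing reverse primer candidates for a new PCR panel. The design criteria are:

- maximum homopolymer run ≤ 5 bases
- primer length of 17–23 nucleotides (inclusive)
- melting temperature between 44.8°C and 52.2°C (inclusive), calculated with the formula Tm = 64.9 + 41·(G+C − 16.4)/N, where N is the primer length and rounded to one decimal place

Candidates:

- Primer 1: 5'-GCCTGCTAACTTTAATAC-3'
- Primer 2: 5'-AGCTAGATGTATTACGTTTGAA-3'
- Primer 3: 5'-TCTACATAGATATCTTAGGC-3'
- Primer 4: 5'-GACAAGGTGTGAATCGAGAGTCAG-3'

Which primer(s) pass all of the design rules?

Primer 1 (18 nt, A=5 T=6 G=2 C=5): longest run = 3 ✓; length 18 ✓; Tm = 64.9 + 41·(7 − 16.4)/18 = 43.5°C, outside 44.8–52.2°C ✗ — fails.
Primer 2 (22 nt, A=7 T=8 G=5 C=2): longest run = 3 ✓; length 22 ✓; Tm = 64.9 + 41·(7 − 16.4)/22 = 47.4°C ✓ — passes.
Primer 3 (20 nt, A=6 T=7 G=3 C=4): longest run = 2 ✓; length 20 ✓; Tm = 64.9 + 41·(7 − 16.4)/20 = 45.6°C ✓ — passes.
Primer 4 (24 nt, A=8 T=4 G=9 C=3): longest run = 2 ✓; length 24, outside 17–23 ✗; Tm = 64.9 + 41·(12 − 16.4)/24 = 57.4°C, outside 44.8–52.2°C ✗ — fails.

Primer 2 and Primer 3.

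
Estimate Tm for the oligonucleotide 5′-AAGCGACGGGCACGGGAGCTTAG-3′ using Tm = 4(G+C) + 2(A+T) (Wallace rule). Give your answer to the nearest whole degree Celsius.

Base counts: A=6, T=2, G=10, C=5 (length 23).
Tm = 2·(6+2) + 4·(10+5) = 2·8 + 4·15 = 16 + 60 = 76°C.

76°C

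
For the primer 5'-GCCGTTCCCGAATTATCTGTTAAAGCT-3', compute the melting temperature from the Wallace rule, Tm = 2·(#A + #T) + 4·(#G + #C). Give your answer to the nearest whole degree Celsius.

Base counts: A=6, T=9, G=5, C=7 (length 27).
Tm = 2·(6+9) + 4·(5+7) = 2·15 + 4·12 = 30 + 48 = 78°C.

78°C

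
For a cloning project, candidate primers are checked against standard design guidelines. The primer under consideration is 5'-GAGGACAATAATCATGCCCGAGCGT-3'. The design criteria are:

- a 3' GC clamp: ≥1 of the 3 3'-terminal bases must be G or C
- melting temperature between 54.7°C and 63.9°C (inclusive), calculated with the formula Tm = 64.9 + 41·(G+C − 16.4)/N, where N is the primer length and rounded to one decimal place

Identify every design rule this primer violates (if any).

Base counts: A=8, T=4, G=7, C=6 (length 25).
GC clamp: 3' end CGT has 2 G/C ✓
Tm: Tm = 64.9 + 41·(13 − 16.4)/25 = 59.3°C ✓

Meets all criteria.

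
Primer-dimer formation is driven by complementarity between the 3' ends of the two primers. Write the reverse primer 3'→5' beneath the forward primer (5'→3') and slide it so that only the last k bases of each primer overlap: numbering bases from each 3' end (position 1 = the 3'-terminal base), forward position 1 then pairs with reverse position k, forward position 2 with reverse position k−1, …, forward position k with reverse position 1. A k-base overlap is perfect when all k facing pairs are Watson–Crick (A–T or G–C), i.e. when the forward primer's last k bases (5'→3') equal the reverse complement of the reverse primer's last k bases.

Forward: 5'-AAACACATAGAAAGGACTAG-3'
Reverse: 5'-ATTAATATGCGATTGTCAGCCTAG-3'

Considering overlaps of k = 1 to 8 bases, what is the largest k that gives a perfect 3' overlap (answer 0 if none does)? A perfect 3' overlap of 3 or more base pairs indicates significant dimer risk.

Longest perfect overlap: 4 complementary base pairs; significant dimer risk (threshold 3).

Last 8 bases (5'→3') — forward …AGGACTAG, reverse …CAGCCTAG.
Reverse complement of the reverse primer's last 8 bases: CTAGGCTG; its first k bases are the reverse complement of the reverse primer's last k bases, so a perfect k-base overlap needs the forward primer's last k bases to equal them.
Comparing (forward last k vs required): k=1: G vs C ✗; k=2: AG vs CT ✗; k=3: TAG vs CTA ✗; k=4: CTAG vs CTAG ✓; k=5: ACTAG vs CTAGG ✗; k=6: GACTAG vs CTAGGC ✗; k=7: GGACTAG vs CTAGGCT ✗; k=8: AGGACTAG vs CTAGGCTG ✗.
Only k = 4 is perfect, so the longest perfect 3' overlap is 4.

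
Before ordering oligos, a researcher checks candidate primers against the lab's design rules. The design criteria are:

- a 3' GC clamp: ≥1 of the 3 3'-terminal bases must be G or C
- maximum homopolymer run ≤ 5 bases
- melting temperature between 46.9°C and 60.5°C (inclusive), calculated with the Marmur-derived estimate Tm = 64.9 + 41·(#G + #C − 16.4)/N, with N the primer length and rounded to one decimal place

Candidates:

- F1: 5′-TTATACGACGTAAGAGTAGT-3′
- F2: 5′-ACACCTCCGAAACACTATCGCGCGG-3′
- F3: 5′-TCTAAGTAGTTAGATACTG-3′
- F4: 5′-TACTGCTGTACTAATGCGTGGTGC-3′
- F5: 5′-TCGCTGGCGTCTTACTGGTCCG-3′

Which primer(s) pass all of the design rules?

F1 (20 nt, A=7 T=6 G=5 C=2): 3' end AGT has 1 G/C ✓; longest run = 2 ✓; Tm = 64.9 + 41·(7 − 16.4)/20 = 45.6°C, outside 46.9–60.5°C ✗ — fails.
F2 (25 nt, A=7 T=3 G=5 C=10): 3' end CGG has 3 G/C ✓; longest run = 3 ✓; Tm = 64.9 + 41·(15 − 16.4)/25 = 62.6°C, outside 46.9–60.5°C ✗ — fails.
F3 (19 nt, A=6 T=7 G=4 C=2): 3' end CTG has 2 G/C ✓; longest run = 2 ✓; Tm = 64.9 + 41·(6 − 16.4)/19 = 42.5°C, outside 46.9–60.5°C ✗ — fails.
F4 (24 nt, A=4 T=8 G=7 C=5): 3' end TGC has 2 G/C ✓; longest run = 2 ✓; Tm = 64.9 + 41·(12 − 16.4)/24 = 57.4°C ✓ — passes.
F5 (22 nt, A=1 T=7 G=7 C=7): 3' end CCG has 3 G/C ✓; longest run = 2 ✓; Tm = 64.9 + 41·(14 − 16.4)/22 = 60.4°C ✓ — passes.

F4 and F5.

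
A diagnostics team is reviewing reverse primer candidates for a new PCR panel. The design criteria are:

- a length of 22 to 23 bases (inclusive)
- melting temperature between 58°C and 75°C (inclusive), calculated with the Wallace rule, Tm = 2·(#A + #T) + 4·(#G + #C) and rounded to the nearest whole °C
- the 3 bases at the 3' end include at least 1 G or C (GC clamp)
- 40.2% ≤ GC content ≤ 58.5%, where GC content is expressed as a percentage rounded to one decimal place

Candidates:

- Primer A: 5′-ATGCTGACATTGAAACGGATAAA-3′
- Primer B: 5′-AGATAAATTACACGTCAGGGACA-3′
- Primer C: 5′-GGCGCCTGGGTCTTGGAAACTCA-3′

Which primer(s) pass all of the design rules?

None of the candidates satisfy all criteria.

Primer A (23 nt, A=10 T=5 G=5 C=3): length 23 ✓; Tm = 2·15 + 4·8 = 62°C ✓; 3' end AAA has 0 G/C, need ≥1 ✗; GC 8/23 = 34.8%, outside 40.2–58.5% ✗ — fails.
Primer B (23 nt, A=10 T=4 G=5 C=4): length 23 ✓; Tm = 2·14 + 4·9 = 64°C ✓; 3' end ACA has 1 G/C ✓; GC 9/23 = 39.1%, outside 40.2–58.5% ✗ — fails.
Primer C (23 nt, A=4 T=5 G=8 C=6): length 23 ✓; Tm = 2·9 + 4·14 = 74°C ✓; 3' end TCA has 1 G/C ✓; GC 14/23 = 60.9%, outside 40.2–58.5% ✗ — fails.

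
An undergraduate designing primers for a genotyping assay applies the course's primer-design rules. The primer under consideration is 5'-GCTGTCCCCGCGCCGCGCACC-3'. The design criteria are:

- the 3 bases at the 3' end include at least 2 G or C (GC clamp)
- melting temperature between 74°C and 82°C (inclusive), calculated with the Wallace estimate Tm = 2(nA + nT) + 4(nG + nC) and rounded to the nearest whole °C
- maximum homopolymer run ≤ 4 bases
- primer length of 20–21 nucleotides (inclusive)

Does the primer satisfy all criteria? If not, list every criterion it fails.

Base counts: A=1, T=2, G=6, C=12 (length 21).
GC clamp: 3' end ACC has 2 G/C ✓
Tm: Tm = 2·3 + 4·18 = 78°C ✓
homopolymer run: longest run = 4 ✓
length: length 21 ✓

Meets all criteria.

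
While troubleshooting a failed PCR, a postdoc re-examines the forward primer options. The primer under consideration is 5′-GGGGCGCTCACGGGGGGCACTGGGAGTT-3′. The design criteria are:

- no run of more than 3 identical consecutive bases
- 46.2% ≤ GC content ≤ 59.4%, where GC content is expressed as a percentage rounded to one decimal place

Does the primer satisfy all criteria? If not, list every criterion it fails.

Base counts: A=3, T=4, G=15, C=6 (length 28).
homopolymer run: longest run = 6, exceeds 3 ✗
GC content: GC 21/28 = 75.0%, outside 46.2–59.4% ✗

Fails: homopolymer run, GC content.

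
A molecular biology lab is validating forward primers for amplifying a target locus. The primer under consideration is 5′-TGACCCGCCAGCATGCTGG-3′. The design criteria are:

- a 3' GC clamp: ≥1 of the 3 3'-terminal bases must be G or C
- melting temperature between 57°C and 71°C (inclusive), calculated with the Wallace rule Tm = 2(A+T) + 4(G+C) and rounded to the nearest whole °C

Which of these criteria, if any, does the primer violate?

Base counts: A=3, T=3, G=6, C=7 (length 19).
GC clamp: 3' end TGG has 2 G/C ✓
Tm: Tm = 2·6 + 4·13 = 64°C ✓

Meets all criteria.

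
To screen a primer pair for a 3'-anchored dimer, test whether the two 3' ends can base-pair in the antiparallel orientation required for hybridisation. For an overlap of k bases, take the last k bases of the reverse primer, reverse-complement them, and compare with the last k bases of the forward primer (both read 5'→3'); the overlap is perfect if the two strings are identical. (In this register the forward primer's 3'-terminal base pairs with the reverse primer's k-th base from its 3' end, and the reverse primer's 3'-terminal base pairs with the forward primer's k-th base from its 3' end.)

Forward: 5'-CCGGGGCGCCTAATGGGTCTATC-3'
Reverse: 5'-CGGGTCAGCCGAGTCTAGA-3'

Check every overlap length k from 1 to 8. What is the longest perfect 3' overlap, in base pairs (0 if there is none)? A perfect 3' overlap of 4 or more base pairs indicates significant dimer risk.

Longest perfect overlap: 2 complementary base pairs; below the dimer-risk threshold (threshold 4).

Last 8 bases (5'→3') — forward …GGTCTATC, reverse …AGTCTAGA.
Reverse complement of the reverse primer's last 8 bases: TCTAGACT; its first k bases are the reverse complement of the reverse primer's last k bases, so a perfect k-base overlap needs the forward primer's last k bases to equal them.
Comparing (forward last k vs required): k=1: C vs T ✗; k=2: TC vs TC ✓; k=3: ATC vs TCT ✗; k=4: TATC vs TCTA ✗; k=5: CTATC vs TCTAG ✗; k=6: TCTATC vs TCTAGA ✗; k=7: GTCTATC vs TCTAGAC ✗; k=8: GGTCTATC vs TCTAGACT ✗.
Only k = 2 is perfect, so the longest perfect 3' overlap is 2.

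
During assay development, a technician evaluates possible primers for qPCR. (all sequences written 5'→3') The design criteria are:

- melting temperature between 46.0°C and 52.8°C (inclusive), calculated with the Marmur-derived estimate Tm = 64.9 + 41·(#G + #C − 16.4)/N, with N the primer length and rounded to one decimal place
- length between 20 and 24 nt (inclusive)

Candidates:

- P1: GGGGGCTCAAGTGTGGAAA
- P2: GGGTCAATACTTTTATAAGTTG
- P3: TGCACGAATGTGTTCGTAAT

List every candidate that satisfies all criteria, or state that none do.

P2 and P3.

P1 (19 nt, A=5 T=3 G=9 C=2): Tm = 64.9 + 41·(11 − 16.4)/19 = 53.2°C, outside 46.0–52.8°C ✗; length 19, outside 20–24 ✗ — fails.
P2 (22 nt, A=6 T=9 G=5 C=2): Tm = 64.9 + 41·(7 − 16.4)/22 = 47.4°C ✓; length 22 ✓ — passes.
P3 (20 nt, A=5 T=7 G=5 C=3): Tm = 64.9 + 41·(8 − 16.4)/20 = 47.7°C ✓; length 20 ✓ — passes.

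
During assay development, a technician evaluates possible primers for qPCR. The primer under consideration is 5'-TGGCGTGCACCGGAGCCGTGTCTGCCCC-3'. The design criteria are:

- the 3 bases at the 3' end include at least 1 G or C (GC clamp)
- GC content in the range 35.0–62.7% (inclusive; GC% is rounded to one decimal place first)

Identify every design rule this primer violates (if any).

Fails: GC content.

Base counts: A=2, T=5, G=10, C=11 (length 28).
GC clamp: 3' end CCC has 3 G/C ✓
GC content: GC 21/28 = 75.0%, outside 35.0–62.7% ✗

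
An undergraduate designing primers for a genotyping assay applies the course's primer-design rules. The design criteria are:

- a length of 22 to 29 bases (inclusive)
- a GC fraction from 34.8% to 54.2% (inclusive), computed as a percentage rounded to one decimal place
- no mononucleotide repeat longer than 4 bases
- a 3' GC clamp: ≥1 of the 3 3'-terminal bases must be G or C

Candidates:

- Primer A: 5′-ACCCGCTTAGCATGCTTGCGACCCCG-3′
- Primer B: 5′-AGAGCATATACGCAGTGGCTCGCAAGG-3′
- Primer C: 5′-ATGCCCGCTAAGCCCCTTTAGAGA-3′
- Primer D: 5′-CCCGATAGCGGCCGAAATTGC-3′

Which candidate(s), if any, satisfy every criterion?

Primer C only.

Primer A (26 nt, A=4 T=5 G=6 C=11): length 26 ✓; GC 17/26 = 65.4%, outside 34.8–54.2% ✗; longest run = 4 ✓; 3' end CCG has 3 G/C ✓ — fails.
Primer B (27 nt, A=8 T=4 G=9 C=6): length 27 ✓; GC 15/27 = 55.6%, outside 34.8–54.2% ✗; longest run = 2 ✓; 3' end AGG has 2 G/C ✓ — fails.
Primer C (24 nt, A=6 T=5 G=5 C=8): length 24 ✓; GC 13/24 = 54.2% ✓; longest run = 4 ✓; 3' end AGA has 1 G/C ✓ — passes.
Primer D (21 nt, A=5 T=3 G=6 C=7): length 21, outside 22–29 ✗; GC 13/21 = 61.9%, outside 34.8–54.2% ✗; longest run = 3 ✓; 3' end TGC has 2 G/C ✓ — fails.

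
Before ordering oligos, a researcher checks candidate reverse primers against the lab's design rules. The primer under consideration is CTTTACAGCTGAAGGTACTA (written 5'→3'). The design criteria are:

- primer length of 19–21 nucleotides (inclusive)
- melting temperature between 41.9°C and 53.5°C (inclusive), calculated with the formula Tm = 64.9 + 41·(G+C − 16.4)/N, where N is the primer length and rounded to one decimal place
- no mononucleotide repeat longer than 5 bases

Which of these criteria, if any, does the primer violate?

Meets all criteria.

Base counts: A=6, T=6, G=4, C=4 (length 20).
length: length 20 ✓
Tm: Tm = 64.9 + 41·(8 − 16.4)/20 = 47.7°C ✓
homopolymer run: longest run = 3 ✓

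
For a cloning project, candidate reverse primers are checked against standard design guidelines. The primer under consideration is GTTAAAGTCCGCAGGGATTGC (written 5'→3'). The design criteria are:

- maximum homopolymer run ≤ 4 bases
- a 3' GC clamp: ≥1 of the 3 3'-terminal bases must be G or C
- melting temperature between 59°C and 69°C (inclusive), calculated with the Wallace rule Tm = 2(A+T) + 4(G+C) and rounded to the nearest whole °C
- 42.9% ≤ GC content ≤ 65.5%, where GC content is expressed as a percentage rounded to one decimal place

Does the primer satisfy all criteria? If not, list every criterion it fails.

Base counts: A=5, T=5, G=7, C=4 (length 21).
homopolymer run: longest run = 3 ✓
GC clamp: 3' end TGC has 2 G/C ✓
Tm: Tm = 2·10 + 4·11 = 64°C ✓
GC content: GC 11/21 = 52.4% ✓

Meets all criteria.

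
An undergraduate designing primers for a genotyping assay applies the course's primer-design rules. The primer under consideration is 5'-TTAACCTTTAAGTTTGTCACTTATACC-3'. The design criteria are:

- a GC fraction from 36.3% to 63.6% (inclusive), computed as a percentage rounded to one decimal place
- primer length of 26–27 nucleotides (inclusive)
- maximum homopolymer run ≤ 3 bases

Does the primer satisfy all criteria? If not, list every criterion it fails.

Fails: GC content.

Base counts: A=7, T=12, G=2, C=6 (length 27).
GC content: GC 8/27 = 29.6%, outside 36.3–63.6% ✗
length: length 27 ✓
homopolymer run: longest run = 3 ✓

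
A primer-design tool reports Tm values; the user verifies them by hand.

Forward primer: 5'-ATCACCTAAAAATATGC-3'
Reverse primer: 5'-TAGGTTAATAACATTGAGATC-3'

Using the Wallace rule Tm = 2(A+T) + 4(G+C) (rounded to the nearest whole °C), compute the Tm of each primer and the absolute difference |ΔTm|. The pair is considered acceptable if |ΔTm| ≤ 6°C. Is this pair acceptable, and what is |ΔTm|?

Forward: A=8 T=4 G=1 C=4 → Tm = 2·12 + 4·5 = 44°C.
Reverse: A=8 T=7 G=4 C=2 → Tm = 2·15 + 4·6 = 54°C.
|ΔTm| = |44 − 54| = 10°C, > 6°C.

|ΔTm| = 10°C; the pair is not acceptable.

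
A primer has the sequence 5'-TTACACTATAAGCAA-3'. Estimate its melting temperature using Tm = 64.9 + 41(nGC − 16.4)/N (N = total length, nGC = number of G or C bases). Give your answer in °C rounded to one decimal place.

31.0°C

Base counts: A=7, T=4, G=1, C=3; G+C = 4, N = 15.
Tm = 64.9 + 41·(4 − 16.4)/15 = 64.9 + -508.40/15 = 31.0°C.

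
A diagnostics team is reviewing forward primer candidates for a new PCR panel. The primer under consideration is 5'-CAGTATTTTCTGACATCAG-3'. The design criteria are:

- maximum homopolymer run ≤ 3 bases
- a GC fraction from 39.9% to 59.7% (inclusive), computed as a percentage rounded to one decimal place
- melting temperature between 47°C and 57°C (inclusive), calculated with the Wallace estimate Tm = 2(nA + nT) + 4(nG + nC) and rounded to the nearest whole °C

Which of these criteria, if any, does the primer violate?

Fails: homopolymer run, GC content.

Base counts: A=5, T=7, G=3, C=4 (length 19).
homopolymer run: longest run = 4, exceeds 3 ✗
GC content: GC 7/19 = 36.8%, outside 39.9–59.7% ✗
Tm: Tm = 2·12 + 4·7 = 52°C ✓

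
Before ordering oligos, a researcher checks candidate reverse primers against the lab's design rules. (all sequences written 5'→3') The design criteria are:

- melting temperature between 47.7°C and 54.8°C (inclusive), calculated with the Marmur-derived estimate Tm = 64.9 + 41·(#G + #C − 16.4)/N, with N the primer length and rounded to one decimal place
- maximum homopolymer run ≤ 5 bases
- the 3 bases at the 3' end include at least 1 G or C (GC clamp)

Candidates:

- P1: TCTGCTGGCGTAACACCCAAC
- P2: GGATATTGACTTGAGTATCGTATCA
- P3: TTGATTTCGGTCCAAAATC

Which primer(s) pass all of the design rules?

P2 only.

P1 (21 nt, A=5 T=4 G=4 C=8): Tm = 64.9 + 41·(12 − 16.4)/21 = 56.3°C, outside 47.7–54.8°C ✗; longest run = 3 ✓; 3' end AAC has 1 G/C ✓ — fails.
P2 (25 nt, A=7 T=9 G=6 C=3): Tm = 64.9 + 41·(9 − 16.4)/25 = 52.8°C ✓; longest run = 2 ✓; 3' end TCA has 1 G/C ✓ — passes.
P3 (19 nt, A=5 T=7 G=3 C=4): Tm = 64.9 + 41·(7 − 16.4)/19 = 44.6°C, outside 47.7–54.8°C ✗; longest run = 4 ✓; 3' end ATC has 1 G/C ✓ — fails.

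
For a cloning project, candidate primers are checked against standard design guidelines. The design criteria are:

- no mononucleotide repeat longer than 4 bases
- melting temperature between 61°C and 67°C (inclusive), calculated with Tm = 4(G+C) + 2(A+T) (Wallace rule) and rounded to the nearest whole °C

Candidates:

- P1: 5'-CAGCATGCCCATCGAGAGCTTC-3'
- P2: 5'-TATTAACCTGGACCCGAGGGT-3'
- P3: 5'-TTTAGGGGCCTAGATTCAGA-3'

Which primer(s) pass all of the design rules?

P1 (22 nt, A=5 T=4 G=5 C=8): longest run = 3 ✓; Tm = 2·9 + 4·13 = 70°C, outside 61–67°C ✗ — fails.
P2 (21 nt, A=5 T=5 G=6 C=5): longest run = 3 ✓; Tm = 2·10 + 4·11 = 64°C ✓ — passes.
P3 (20 nt, A=5 T=6 G=6 C=3): longest run = 4 ✓; Tm = 2·11 + 4·9 = 58°C, outside 61–67°C ✗ — fails.

P2 only.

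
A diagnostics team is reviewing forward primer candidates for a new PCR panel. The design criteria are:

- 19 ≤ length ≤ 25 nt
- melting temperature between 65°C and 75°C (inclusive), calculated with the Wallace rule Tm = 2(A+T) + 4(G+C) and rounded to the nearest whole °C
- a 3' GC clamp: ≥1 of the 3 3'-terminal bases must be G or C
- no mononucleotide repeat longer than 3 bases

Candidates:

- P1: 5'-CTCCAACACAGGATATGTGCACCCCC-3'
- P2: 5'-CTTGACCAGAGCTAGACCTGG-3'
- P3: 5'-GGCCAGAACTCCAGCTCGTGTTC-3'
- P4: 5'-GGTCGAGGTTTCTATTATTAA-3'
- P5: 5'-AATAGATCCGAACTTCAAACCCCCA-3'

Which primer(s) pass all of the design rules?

P1 (26 nt, A=7 T=4 G=4 C=11): length 26, outside 19–25 ✗; Tm = 2·11 + 4·15 = 82°C, outside 65–75°C ✗; 3' end CCC has 3 G/C ✓; longest run = 5, exceeds 3 ✗ — fails.
P2 (21 nt, A=5 T=4 G=6 C=6): length 21 ✓; Tm = 2·9 + 4·12 = 66°C ✓; 3' end TGG has 2 G/C ✓; longest run = 2 ✓ — passes.
P3 (23 nt, A=4 T=5 G=6 C=8): length 23 ✓; Tm = 2·9 + 4·14 = 74°C ✓; 3' end TTC has 1 G/C ✓; longest run = 2 ✓ — passes.
P4 (21 nt, A=5 T=9 G=5 C=2): length 21 ✓; Tm = 2·14 + 4·7 = 56°C, outside 65–75°C ✗; 3' end TAA has 0 G/C, need ≥1 ✗; longest run = 3 ✓ — fails.
P5 (25 nt, A=10 T=4 G=2 C=9): length 25 ✓; Tm = 2·14 + 4·11 = 72°C ✓; 3' end CCA has 2 G/C ✓; longest run = 5, exceeds 3 ✗ — fails.

P2 and P3.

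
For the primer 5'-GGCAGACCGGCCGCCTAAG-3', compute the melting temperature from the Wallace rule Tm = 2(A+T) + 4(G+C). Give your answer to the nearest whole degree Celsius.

66°C

Base counts: A=4, T=1, G=7, C=7 (length 19).
Tm = 2·(4+1) + 4·(7+7) = 2·5 + 4·14 = 10 + 56 = 66°C.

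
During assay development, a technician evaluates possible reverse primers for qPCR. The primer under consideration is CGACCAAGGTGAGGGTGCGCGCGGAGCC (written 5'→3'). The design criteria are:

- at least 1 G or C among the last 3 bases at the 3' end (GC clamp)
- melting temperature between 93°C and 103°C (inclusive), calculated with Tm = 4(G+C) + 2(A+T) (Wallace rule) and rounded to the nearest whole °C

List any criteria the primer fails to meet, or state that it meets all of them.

Meets all criteria.

Base counts: A=5, T=2, G=13, C=8 (length 28).
GC clamp: 3' end GCC has 3 G/C ✓
Tm: Tm = 2·7 + 4·21 = 98°C ✓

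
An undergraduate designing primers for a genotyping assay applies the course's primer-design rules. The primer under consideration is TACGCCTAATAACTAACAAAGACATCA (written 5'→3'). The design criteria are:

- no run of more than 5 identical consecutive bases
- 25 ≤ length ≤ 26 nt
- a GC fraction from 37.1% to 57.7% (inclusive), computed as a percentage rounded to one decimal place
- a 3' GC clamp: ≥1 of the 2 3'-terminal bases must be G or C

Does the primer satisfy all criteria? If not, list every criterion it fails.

Fails: length, GC content.

Base counts: A=13, T=5, G=2, C=7 (length 27).
homopolymer run: longest run = 3 ✓
length: length 27, outside 25–26 ✗
GC content: GC 9/27 = 33.3%, outside 37.1–57.7% ✗
GC clamp: 3' end CA has 1 G/C ✓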